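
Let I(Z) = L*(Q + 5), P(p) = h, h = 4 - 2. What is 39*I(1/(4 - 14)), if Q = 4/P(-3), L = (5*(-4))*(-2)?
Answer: 10920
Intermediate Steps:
h = 2
P(p) = 2
L = 40 (L = -20*(-2) = 40)
Q = 2 (Q = 4/2 = 4*(½) = 2)
I(Z) = 280 (I(Z) = 40*(2 + 5) = 40*7 = 280)
39*I(1/(4 - 14)) = 39*280 = 10920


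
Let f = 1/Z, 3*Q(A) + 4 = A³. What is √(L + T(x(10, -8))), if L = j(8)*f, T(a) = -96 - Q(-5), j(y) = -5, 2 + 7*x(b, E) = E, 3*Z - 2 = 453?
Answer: I*√439166/91 ≈ 7.2824*I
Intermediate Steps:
Z = 455/3 (Z = ⅔ + (⅓)*453 = ⅔ + 151 = 455/3 ≈ 151.67)
x(b, E) = -2/7 + E/7
Q(A) = -4/3 + A³/3
f = 3/455 (f = 1/(455/3) = 3/455 ≈ 0.0065934)
T(a) = -53 (T(a) = -96 - (-4/3 + (⅓)*(-5)³) = -96 - (-4/3 + (⅓)*(-125)) = -96 - (-4/3 - 125/3) = -96 - 1*(-43) = -96 + 43 = -53)
L = -3/91 (L = -5*3/455 = -3/91 ≈ -0.032967)
√(L + T(x(10, -8))) = √(-3/91 - 53) = √(-4826/91) = I*√439166/91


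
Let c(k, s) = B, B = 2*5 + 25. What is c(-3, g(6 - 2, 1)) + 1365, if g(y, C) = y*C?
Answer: 1400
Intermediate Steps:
B = 35 (B = 10 + 25 = 35)
g(y, C) = C*y
c(k, s) = 35
c(-3, g(6 - 2, 1)) + 1365 = 35 + 1365 = 1400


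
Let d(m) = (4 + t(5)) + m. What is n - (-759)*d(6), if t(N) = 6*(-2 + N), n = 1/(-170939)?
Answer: 3632795627/170939 ≈ 21252.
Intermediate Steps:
n = -1/170939 ≈ -5.8500e-6
t(N) = -12 + 6*N
d(m) = 22 + m (d(m) = (4 + (-12 + 6*5)) + m = (4 + (-12 + 30)) + m = (4 + 18) + m = 22 + m)
n - (-759)*d(6) = -1/170939 - (-759)*(22 + 6) = -1/170939 - (-759)*28 = -1/170939 - 1*(-21252) = -1/170939 + 21252 = 3632795627/170939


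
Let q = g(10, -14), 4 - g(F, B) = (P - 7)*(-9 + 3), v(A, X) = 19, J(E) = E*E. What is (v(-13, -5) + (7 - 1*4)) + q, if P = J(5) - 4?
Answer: 110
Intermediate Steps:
J(E) = E²
P = 21 (P = 5² - 4 = 25 - 4 = 21)
g(F, B) = 88 (g(F, B) = 4 - (21 - 7)*(-9 + 3) = 4 - 14*(-6) = 4 - 1*(-84) = 4 + 84 = 88)
q = 88
(v(-13, -5) + (7 - 1*4)) + q = (19 + (7 - 1*4)) + 88 = (19 + (7 - 4)) + 88 = (19 + 3) + 88 = 22 + 88 = 110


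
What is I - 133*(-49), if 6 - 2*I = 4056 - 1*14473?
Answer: 23457/2 ≈ 11729.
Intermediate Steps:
I = 10423/2 (I = 3 - (4056 - 1*14473)/2 = 3 - (4056 - 14473)/2 = 3 - ½*(-10417) = 3 + 10417/2 = 10423/2 ≈ 5211.5)
I - 133*(-49) = 10423/2 - 133*(-49) = 10423/2 - 1*(-6517) = 10423/2 + 6517 = 23457/2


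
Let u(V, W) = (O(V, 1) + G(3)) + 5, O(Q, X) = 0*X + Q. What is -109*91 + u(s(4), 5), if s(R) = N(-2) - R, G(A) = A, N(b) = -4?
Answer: -9919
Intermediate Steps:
O(Q, X) = Q (O(Q, X) = 0 + Q = Q)
s(R) = -4 - R
u(V, W) = 8 + V (u(V, W) = (V + 3) + 5 = (3 + V) + 5 = 8 + V)
-109*91 + u(s(4), 5) = -109*91 + (8 + (-4 - 1*4)) = -9919 + (8 + (-4 - 4)) = -9919 + (8 - 8) = -9919 + 0 = -9919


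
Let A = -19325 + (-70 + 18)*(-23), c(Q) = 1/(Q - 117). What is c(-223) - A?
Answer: 6163859/340 ≈ 18129.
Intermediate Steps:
c(Q) = 1/(-117 + Q)
A = -18129 (A = -19325 - 52*(-23) = -19325 + 1196 = -18129)
c(-223) - A = 1/(-117 - 223) - 1*(-18129) = 1/(-340) + 18129 = -1/340 + 18129 = 6163859/340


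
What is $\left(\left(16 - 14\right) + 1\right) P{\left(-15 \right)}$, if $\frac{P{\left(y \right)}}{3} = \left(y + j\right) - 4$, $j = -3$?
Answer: $-198$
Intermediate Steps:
$P{\left(y \right)} = -21 + 3 y$ ($P{\left(y \right)} = 3 \left(\left(y - 3\right) - 4\right) = 3 \left(\left(-3 + y\right) - 4\right) = 3 \left(-7 + y\right) = -21 + 3 y$)
$\left(\left(16 - 14\right) + 1\right) P{\left(-15 \right)} = \left(\left(16 - 14\right) + 1\right) \left(-21 + 3 \left(-15\right)\right) = \left(2 + 1\right) \left(-21 - 45\right) = 3 \left(-66\right) = -198$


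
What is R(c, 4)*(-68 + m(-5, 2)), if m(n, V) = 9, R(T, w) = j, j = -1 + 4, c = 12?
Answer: -177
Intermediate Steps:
j = 3
R(T, w) = 3
R(c, 4)*(-68 + m(-5, 2)) = 3*(-68 + 9) = 3*(-59) = -177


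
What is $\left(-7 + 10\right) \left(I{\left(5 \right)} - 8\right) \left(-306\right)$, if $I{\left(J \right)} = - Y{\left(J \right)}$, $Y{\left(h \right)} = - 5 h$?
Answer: $-15606$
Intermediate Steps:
$I{\left(J \right)} = 5 J$ ($I{\left(J \right)} = - \left(-5\right) J = 5 J$)
$\left(-7 + 10\right) \left(I{\left(5 \right)} - 8\right) \left(-306\right) = \left(-7 + 10\right) \left(5 \cdot 5 - 8\right) \left(-306\right) = 3 \left(25 - 8\right) \left(-306\right) = 3 \cdot 17 \left(-306\right) = 51 \left(-306\right) = -15606$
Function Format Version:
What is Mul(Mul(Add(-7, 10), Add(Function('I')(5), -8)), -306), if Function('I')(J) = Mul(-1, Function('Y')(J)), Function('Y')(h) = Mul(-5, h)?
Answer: -15606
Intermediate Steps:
Function('I')(J) = Mul(5, J) (Function('I')(J) = Mul(-1, Mul(-5, J)) = Mul(5, J))
Mul(Mul(Add(-7, 10), Add(Function('I')(5), -8)), -306) = Mul(Mul(Add(-7, 10), Add(Mul(5, 5), -8)), -306) = Mul(Mul(3, Add(25, -8)), -306) = Mul(Mul(3, 17), -306) = Mul(51, -306) = -15606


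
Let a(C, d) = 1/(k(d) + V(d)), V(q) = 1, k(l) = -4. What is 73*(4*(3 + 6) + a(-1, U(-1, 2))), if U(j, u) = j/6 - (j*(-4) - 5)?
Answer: 7811/3 ≈ 2603.7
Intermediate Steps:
U(j, u) = 5 + 25*j/6 (U(j, u) = j*(⅙) - (-4*j - 5) = j/6 - (-5 - 4*j) = j/6 + (5 + 4*j) = 5 + 25*j/6)
a(C, d) = -⅓ (a(C, d) = 1/(-4 + 1) = 1/(-3) = -⅓)
73*(4*(3 + 6) + a(-1, U(-1, 2))) = 73*(4*(3 + 6) - ⅓) = 73*(4*9 - ⅓) = 73*(36 - ⅓) = 73*(107/3) = 7811/3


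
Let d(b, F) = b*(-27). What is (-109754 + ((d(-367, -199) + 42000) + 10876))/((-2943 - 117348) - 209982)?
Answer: 46969/330273 ≈ 0.14221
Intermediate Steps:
d(b, F) = -27*b
(-109754 + ((d(-367, -199) + 42000) + 10876))/((-2943 - 117348) - 209982) = (-109754 + ((-27*(-367) + 42000) + 10876))/((-2943 - 117348) - 209982) = (-109754 + ((9909 + 42000) + 10876))/(-120291 - 209982) = (-109754 + (51909 + 10876))/(-330273) = (-109754 + 62785)*(-1/330273) = -46969*(-1/330273) = 46969/330273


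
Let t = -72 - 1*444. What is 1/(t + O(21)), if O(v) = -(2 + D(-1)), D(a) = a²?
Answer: -1/519 ≈ -0.0019268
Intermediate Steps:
O(v) = -3 (O(v) = -(2 + (-1)²) = -(2 + 1) = -1*3 = -3)
t = -516 (t = -72 - 444 = -516)
1/(t + O(21)) = 1/(-516 - 3) = 1/(-519) = -1/519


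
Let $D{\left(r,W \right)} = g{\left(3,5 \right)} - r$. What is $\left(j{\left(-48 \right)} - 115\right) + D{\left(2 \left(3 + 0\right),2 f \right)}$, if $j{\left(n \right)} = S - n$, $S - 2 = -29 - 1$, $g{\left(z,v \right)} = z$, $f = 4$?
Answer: $-98$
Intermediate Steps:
$S = -28$ ($S = 2 - 30 = -28$)
$j{\left(n \right)} = -28 - n$
$D{\left(r,W \right)} = 3 - r$
$\left(j{\left(-48 \right)} - 115\right) + D{\left(2 \left(3 + 0\right),2 f \right)} = \left(\left(-28 - -48\right) - 115\right) + \left(3 - 2 \left(3 + 0\right)\right) = \left(\left(-28 + 48\right) - 115\right) + \left(3 - 2 \cdot 3\right) = \left(20 - 115\right) + \left(3 - 6\right) = -95 + \left(3 - 6\right) = -95 - 3 = -98$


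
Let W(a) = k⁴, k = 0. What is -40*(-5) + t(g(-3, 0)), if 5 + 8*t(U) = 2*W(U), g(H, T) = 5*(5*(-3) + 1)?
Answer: 1595/8 ≈ 199.38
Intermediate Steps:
g(H, T) = -70 (g(H, T) = 5*(-15 + 1) = 5*(-14) = -70)
W(a) = 0 (W(a) = 0⁴ = 0)
t(U) = -5/8 (t(U) = -5/8 + (2*0)/8 = -5/8 + (⅛)*0 = -5/8 + 0 = -5/8)
-40*(-5) + t(g(-3, 0)) = -40*(-5) - 5/8 = 200 - 5/8 = 1595/8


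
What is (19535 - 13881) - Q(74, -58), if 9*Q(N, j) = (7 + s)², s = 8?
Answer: 5629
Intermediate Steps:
Q(N, j) = 25 (Q(N, j) = (7 + 8)²/9 = (⅑)*15² = (⅑)*225 = 25)
(19535 - 13881) - Q(74, -58) = (19535 - 13881) - 1*25 = 5654 - 25 = 5629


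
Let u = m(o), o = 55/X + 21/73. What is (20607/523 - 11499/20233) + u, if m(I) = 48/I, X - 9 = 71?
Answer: 1061307713082/12052737401 ≈ 88.055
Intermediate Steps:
X = 80 (X = 9 + 71 = 80)
o = 1139/1168 (o = 55/80 + 21/73 = 55*(1/80) + 21*(1/73) = 11/16 + 21/73 = 1139/1168 ≈ 0.97517)
u = 56064/1139 (u = 48/(1139/1168) = 48*(1168/1139) = 56064/1139 ≈ 49.222)
(20607/523 - 11499/20233) + u = (20607/523 - 11499/20233) + 56064/1139 = 410927454/10581859 + 56064/1139 = 1061307713082/12052737401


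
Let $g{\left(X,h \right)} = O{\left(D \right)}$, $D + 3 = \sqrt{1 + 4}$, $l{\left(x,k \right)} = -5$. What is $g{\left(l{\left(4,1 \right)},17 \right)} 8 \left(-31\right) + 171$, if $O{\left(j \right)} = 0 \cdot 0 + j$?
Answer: $915 - 248 \sqrt{5} \approx 360.46$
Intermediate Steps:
$D = -3 + \sqrt{5}$ ($D = -3 + \sqrt{1 + 4} = -3 + \sqrt{5} \approx -0.76393$)
$O{\left(j \right)} = j$ ($O{\left(j \right)} = 0 + j = j$)
$g{\left(X,h \right)} = -3 + \sqrt{5}$
$g{\left(l{\left(4,1 \right)},17 \right)} 8 \left(-31\right) + 171 = \left(-3 + \sqrt{5}\right) 8 \left(-31\right) + 171 = \left(-3 + \sqrt{5}\right) \left(-248\right) + 171 = \left(744 - 248 \sqrt{5}\right) + 171 = 915 - 248 \sqrt{5}$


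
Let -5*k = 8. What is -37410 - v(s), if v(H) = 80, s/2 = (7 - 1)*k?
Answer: -37490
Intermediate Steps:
k = -8/5 (k = -1/5*8 = -8/5 ≈ -1.6000)
s = -96/5 (s = 2*((7 - 1)*(-8/5)) = 2*(6*(-8/5)) = 2*(-48/5) = -96/5 ≈ -19.200)
-37410 - v(s) = -37410 - 1*80 = -37410 - 80 = -37490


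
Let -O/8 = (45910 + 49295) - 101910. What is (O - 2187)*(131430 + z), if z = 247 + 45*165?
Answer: 7157215206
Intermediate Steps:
O = 53640 (O = -8*((45910 + 49295) - 101910) = -8*(95205 - 101910) = -8*(-6705) = 53640)
z = 7672 (z = 247 + 7425 = 7672)
(O - 2187)*(131430 + z) = (53640 - 2187)*(131430 + 7672) = 51453*139102 = 7157215206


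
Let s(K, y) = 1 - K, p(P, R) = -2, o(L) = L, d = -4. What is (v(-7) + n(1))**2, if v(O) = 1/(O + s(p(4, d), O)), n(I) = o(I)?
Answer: 9/16 ≈ 0.56250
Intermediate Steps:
n(I) = I
v(O) = 1/(3 + O) (v(O) = 1/(O + (1 - 1*(-2))) = 1/(O + (1 + 2)) = 1/(O + 3) = 1/(3 + O))
(v(-7) + n(1))**2 = (1/(3 - 7) + 1)**2 = (1/(-4) + 1)**2 = (-1/4 + 1)**2 = (3/4)**2 = 9/16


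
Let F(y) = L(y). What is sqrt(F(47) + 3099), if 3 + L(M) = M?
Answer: sqrt(3143) ≈ 56.062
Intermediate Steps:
L(M) = -3 + M
F(y) = -3 + y
sqrt(F(47) + 3099) = sqrt((-3 + 47) + 3099) = sqrt(44 + 3099) = sqrt(3143)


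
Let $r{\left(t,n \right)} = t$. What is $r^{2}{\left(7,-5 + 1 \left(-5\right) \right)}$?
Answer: $49$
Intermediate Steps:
$r^{2}{\left(7,-5 + 1 \left(-5\right) \right)} = 7^{2} = 49$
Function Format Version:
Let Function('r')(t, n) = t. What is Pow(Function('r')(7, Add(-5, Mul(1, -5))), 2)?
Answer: 49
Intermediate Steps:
Pow(Function('r')(7, Add(-5, Mul(1, -5))), 2) = Pow(7, 2) = 49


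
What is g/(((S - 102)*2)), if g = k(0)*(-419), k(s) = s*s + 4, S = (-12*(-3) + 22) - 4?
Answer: 419/24 ≈ 17.458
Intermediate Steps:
S = 54 (S = (36 + 22) - 4 = 58 - 4 = 54)
k(s) = 4 + s**2 (k(s) = s**2 + 4 = 4 + s**2)
g = -1676 (g = (4 + 0**2)*(-419) = (4 + 0)*(-419) = 4*(-419) = -1676)
g/(((S - 102)*2)) = -1676*1/(2*(54 - 102)) = -1676/((-48*2)) = -1676/(-96) = -1676*(-1/96) = 419/24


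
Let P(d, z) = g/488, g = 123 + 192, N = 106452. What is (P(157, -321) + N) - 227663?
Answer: -59150653/488 ≈ -1.2121e+5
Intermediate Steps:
g = 315
P(d, z) = 315/488
(P(157, -321) + N) - 227663 = (315/488 + 106452) - 227663 = 51948891/488 - 227663 = -59150653/488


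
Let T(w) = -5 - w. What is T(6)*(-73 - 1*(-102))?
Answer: -319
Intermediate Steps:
T(6)*(-73 - 1*(-102)) = (-5 - 1*6)*(-73 - 1*(-102)) = (-5 - 6)*(-73 + 102) = -11*29 = -319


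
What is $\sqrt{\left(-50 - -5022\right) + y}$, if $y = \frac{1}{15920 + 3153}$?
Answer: $\frac{3 \sqrt{200967871429}}{19073} \approx 70.512$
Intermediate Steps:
$y = \frac{1}{19073} \approx 5.243 \cdot 10^{-5}$
$\sqrt{\left(-50 - -5022\right) + y} = \sqrt{\left(-50 - -5022\right) + \frac{1}{19073}} = \sqrt{\left(-50 + 5022\right) + \frac{1}{19073}} = \sqrt{4972 + \frac{1}{19073}} = \sqrt{\frac{94830957}{19073}} = \frac{3 \sqrt{200967871429}}{19073}$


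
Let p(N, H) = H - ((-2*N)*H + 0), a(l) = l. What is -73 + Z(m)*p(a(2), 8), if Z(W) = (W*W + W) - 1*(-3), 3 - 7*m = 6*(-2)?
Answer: 15503/49 ≈ 316.39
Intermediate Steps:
p(N, H) = H + 2*H*N (p(N, H) = H - (-2*H*N + 0) = H - (-2)*H*N = H + 2*H*N)
m = 15/7 (m = 3/7 - 6*(-2)/7 = 3/7 - ⅐*(-12) = 3/7 + 12/7 = 15/7 ≈ 2.1429)
Z(W) = 3 + W + W² (Z(W) = (W² + W) + 3 = (W + W²) + 3 = 3 + W + W²)
-73 + Z(m)*p(a(2), 8) = -73 + (3 + 15/7 + (15/7)²)*(8*(1 + 2*2)) = -73 + (3 + 15/7 + 225/49)*(8*(1 + 4)) = -73 + 477*(8*5)/49 = -73 + (477/49)*40 = -73 + 19080/49 = 15503/49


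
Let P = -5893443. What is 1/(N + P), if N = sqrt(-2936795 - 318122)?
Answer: -5893443/34732673649166 - I*sqrt(3254917)/34732673649166 ≈ -1.6968e-7 - 5.1944e-11*I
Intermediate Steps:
N = I*sqrt(3254917) (N = sqrt(-3254917) = I*sqrt(3254917) ≈ 1804.1*I)
1/(N + P) = 1/(I*sqrt(3254917) - 5893443) = 1/(-5893443 + I*sqrt(3254917))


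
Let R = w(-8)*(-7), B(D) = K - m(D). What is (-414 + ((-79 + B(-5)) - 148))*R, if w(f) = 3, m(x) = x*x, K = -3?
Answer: 14049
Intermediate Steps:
m(x) = x**2
B(D) = -3 - D**2
R = -21 (R = 3*(-7) = -21)
(-414 + ((-79 + B(-5)) - 148))*R = (-414 + ((-79 + (-3 - 1*(-5)**2)) - 148))*(-21) = (-414 + ((-79 + (-3 - 1*25)) - 148))*(-21) = (-414 + ((-79 + (-3 - 25)) - 148))*(-21) = (-414 + ((-79 - 28) - 148))*(-21) = (-414 + (-107 - 148))*(-21) = (-414 - 255)*(-21) = -669*(-21) = 14049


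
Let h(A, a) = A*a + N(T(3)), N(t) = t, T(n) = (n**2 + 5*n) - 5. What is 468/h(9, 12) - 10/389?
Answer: 180782/49403 ≈ 3.6593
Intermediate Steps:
T(n) = -5 + n**2 + 5*n
h(A, a) = 19 + A*a (h(A, a) = A*a + (-5 + 3**2 + 5*3) = A*a + (-5 + 9 + 15) = A*a + 19 = 19 + A*a)
468/h(9, 12) - 10/389 = 468/(19 + 9*12) - 10/389 = 468/(19 + 108) - 10*1/389 = 468/127 - 10/389 = 180782/49403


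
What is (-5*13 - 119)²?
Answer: 33856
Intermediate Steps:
(-5*13 - 119)² = (-65 - 119)² = (-184)² = 33856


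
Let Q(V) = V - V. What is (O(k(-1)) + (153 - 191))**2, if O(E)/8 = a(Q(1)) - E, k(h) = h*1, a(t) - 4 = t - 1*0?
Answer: 4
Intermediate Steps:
Q(V) = 0
a(t) = 4 + t (a(t) = 4 + (t - 1*0) = 4 + (t + 0) = 4 + t)
k(h) = h
O(E) = 32 - 8*E (O(E) = 8*((4 + 0) - E) = 8*(4 - E) = 32 - 8*E)
(O(k(-1)) + (153 - 191))**2 = ((32 - 8*(-1)) + (153 - 191))**2 = ((32 + 8) - 38)**2 = (40 - 38)**2 = 2**2 = 4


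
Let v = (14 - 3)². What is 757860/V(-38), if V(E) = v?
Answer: 757860/121 ≈ 6263.3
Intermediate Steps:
v = 121 (v = 11² = 121)
V(E) = 121
757860/V(-38) = 757860/121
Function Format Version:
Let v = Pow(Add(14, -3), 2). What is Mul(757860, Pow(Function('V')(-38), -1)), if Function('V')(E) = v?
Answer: Rational(757860, 121) ≈ 6263.3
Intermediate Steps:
v = 121 (v = Pow(11, 2) = 121)
Function('V')(E) = 121
Mul(757860, Pow(Function('V')(-38), -1)) = Mul(757860, Pow(121, -1)) = Mul(757860, Rational(1, 121)) = Rational(757860, 121)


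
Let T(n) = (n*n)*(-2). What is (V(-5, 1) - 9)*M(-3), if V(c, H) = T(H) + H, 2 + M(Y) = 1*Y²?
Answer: -70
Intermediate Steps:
T(n) = -2*n² (T(n) = n²*(-2) = -2*n²)
M(Y) = -2 + Y² (M(Y) = -2 + 1*Y² = -2 + Y²)
V(c, H) = H - 2*H² (V(c, H) = -2*H² + H = H - 2*H²)
(V(-5, 1) - 9)*M(-3) = (1*(1 - 2*1) - 9)*(-2 + (-3)²) = (1*(1 - 2) - 9)*(-2 + 9) = (1*(-1) - 9)*7 = (-1 - 9)*7 = -10*7 = -70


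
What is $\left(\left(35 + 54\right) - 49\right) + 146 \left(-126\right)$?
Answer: $-18356$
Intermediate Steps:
$\left(\left(35 + 54\right) - 49\right) + 146 \left(-126\right) = \left(89 - 49\right) - 18396 = 40 - 18396 = -18356$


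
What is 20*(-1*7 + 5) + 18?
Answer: -22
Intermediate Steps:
20*(-1*7 + 5) + 18 = 20*(-7 + 5) + 18 = 20*(-2) + 18 = -40 + 18 = -22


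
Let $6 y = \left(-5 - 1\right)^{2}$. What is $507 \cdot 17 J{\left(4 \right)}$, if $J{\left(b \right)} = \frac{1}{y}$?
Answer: $\frac{2873}{2} \approx 1436.5$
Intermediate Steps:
$y = 6$ ($y = \frac{\left(-5 - 1\right)^{2}}{6} = \frac{\left(-6\right)^{2}}{6} = \frac{1}{6} \cdot 36 = 6$)
$J{\left(b \right)} = \frac{1}{6}$
$507 \cdot 17 J{\left(4 \right)} = 507 \cdot 17 \cdot \frac{1}{6} = 8619 \cdot \frac{1}{6} = \frac{2873}{2}$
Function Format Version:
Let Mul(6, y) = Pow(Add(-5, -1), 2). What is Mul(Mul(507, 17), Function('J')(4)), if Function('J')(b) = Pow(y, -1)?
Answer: Rational(2873, 2) ≈ 1436.5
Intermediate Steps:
y = 6 (y = Mul(Rational(1, 6), Pow(Add(-5, -1), 2)) = Mul(Rational(1, 6), Pow(-6, 2)) = Mul(Rational(1, 6), 36) = 6)
Function('J')(b) = Rational(1, 6) (Function('J')(b) = Pow(6, -1) = Rational(1, 6))
Mul(Mul(507, 17), Function('J')(4)) = Mul(Mul(507, 17), Rational(1, 6)) = Mul(8619, Rational(1, 6)) = Rational(2873, 2)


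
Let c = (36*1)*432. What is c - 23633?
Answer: -8081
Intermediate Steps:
c = 15552 (c = 36*432 = 15552)
c - 23633 = 15552 - 23633 = -8081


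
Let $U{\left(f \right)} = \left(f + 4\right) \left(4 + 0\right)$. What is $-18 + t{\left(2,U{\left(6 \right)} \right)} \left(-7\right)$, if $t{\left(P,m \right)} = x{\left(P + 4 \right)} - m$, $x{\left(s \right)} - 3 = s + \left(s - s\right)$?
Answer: $199$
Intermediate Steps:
$x{\left(s \right)} = 3 + s$ ($x{\left(s \right)} = 3 + \left(s + \left(s - s\right)\right) = 3 + \left(s + 0\right) = 3 + s$)
$U{\left(f \right)} = 16 + 4 f$ ($U{\left(f \right)} = \left(4 + f\right) 4 = 16 + 4 f$)
$t{\left(P,m \right)} = 7 + P - m$ ($t{\left(P,m \right)} = \left(3 + \left(P + 4\right)\right) - m = \left(3 + \left(4 + P\right)\right) - m = \left(7 + P\right) - m = 7 + P - m$)
$-18 + t{\left(2,U{\left(6 \right)} \right)} \left(-7\right) = -18 + \left(7 + 2 - \left(16 + 4 \cdot 6\right)\right) \left(-7\right) = -18 + \left(7 + 2 - \left(16 + 24\right)\right) \left(-7\right) = -18 + \left(7 + 2 - 40\right) \left(-7\right) = -18 - -217 = -18 + 217 = 199$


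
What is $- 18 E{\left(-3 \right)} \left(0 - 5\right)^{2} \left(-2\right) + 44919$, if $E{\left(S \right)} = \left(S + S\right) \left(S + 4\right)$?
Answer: $39519$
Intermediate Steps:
$E{\left(S \right)} = 2 S \left(4 + S\right)$
$- 18 E{\left(-3 \right)} \left(0 - 5\right)^{2} \left(-2\right) + 44919 = - 18 \cdot 2 \left(-3\right) \left(4 - 3\right) \left(0 - 5\right)^{2} \left(-2\right) + 44919 = - 18 \cdot 2 \left(-3\right) 1 \left(-5\right)^{2} \left(-2\right) + 44919 = \left(-18\right) \left(-6\right) 25 \left(-2\right) + 44919 = 108 \cdot 25 \left(-2\right) + 44919 = 2700 \left(-2\right) + 44919 = -5400 + 44919 = 39519$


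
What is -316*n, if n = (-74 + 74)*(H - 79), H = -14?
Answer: 0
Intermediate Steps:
n = 0 (n = (-74 + 74)*(-14 - 79) = 0*(-93) = 0)
-316*n = -316*0 = 0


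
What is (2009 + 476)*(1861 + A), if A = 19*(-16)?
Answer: 3869145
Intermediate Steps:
A = -304
(2009 + 476)*(1861 + A) = (2009 + 476)*(1861 - 304) = 2485*1557 = 3869145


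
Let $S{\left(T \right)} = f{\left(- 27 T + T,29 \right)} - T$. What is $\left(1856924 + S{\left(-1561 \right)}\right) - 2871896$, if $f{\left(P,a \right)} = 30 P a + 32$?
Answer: $34296441$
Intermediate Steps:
$f{\left(P,a \right)} = 32 + 30 P a$ ($f{\left(P,a \right)} = 30 P a + 32 = 32 + 30 P a$)
$S{\left(T \right)} = 32 - 22621 T$ ($S{\left(T \right)} = \left(32 + 30 \left(- 27 T + T\right) 29\right) - T = \left(32 + 30 \left(- 26 T\right) 29\right) - T = \left(32 - 22620 T\right) - T = 32 - 22621 T$)
$\left(1856924 + S{\left(-1561 \right)}\right) - 2871896 = \left(1856924 + \left(32 - -35311381\right)\right) - 2871896 = \left(1856924 + \left(32 + 35311381\right)\right) - 2871896 = \left(1856924 + 35311413\right) - 2871896 = 37168337 - 2871896 = 34296441$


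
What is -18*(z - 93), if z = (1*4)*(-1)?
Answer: 1746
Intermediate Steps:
z = -4 (z = 4*(-1) = -4)
-18*(z - 93) = -18*(-4 - 93) = -18*(-97) = 1746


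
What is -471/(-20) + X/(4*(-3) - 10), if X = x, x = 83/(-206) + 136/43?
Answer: 11412207/487190 ≈ 23.425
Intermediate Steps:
x = 24447/8858 (x = 83*(-1/206) + 136*(1/43) = -83/206 + 136/43 = 24447/8858 ≈ 2.7599)
X = 24447/8858 ≈ 2.7599
-471/(-20) + X/(4*(-3) - 10) = -471/(-20) + 24447/(8858*(4*(-3) - 10)) = -471*(-1/20) + 24447/(8858*(-12 - 10)) = 471/20 + (24447/8858)/(-22) = 471/20 + (24447/8858)*(-1/22) = 471/20 - 24447/194876 = 11412207/487190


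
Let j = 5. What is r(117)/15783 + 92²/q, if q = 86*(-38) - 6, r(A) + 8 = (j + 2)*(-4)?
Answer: -22284196/8612257 ≈ -2.5875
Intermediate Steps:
r(A) = -36 (r(A) = -8 + (5 + 2)*(-4) = -8 + 7*(-4) = -8 - 28 = -36)
q = -3274 (q = -3268 - 6 = -3274)
r(117)/15783 + 92²/q = -36/15783 + 92²/(-3274) = -36*1/15783 + 8464*(-1/3274) = -12/5261 - 4232/1637 = -22284196/8612257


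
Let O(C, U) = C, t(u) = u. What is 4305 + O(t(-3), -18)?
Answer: 4302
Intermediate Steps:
4305 + O(t(-3), -18) = 4305 - 3 = 4302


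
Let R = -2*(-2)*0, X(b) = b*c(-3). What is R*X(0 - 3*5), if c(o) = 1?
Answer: 0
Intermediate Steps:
X(b) = b (X(b) = b*1 = b)
R = 0 (R = 4*0 = 0)
R*X(0 - 3*5) = 0*(0 - 3*5) = 0*(0 - 15) = 0*(-15) = 0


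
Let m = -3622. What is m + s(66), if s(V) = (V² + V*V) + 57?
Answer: 5147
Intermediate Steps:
s(V) = 57 + 2*V² (s(V) = (V² + V²) + 57 = 2*V² + 57 = 57 + 2*V²)
m + s(66) = -3622 + (57 + 2*66²) = -3622 + (57 + 2*4356) = -3622 + (57 + 8712) = -3622 + 8769 = 5147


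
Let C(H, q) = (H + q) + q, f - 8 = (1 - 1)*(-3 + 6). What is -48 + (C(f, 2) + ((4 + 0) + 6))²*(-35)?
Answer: -16988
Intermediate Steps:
f = 8 (f = 8 + (1 - 1)*(-3 + 6) = 8 + 0*3 = 8 + 0 = 8)
C(H, q) = H + 2*q
-48 + (C(f, 2) + ((4 + 0) + 6))²*(-35) = -48 + ((8 + 2*2) + ((4 + 0) + 6))²*(-35) = -48 + ((8 + 4) + (4 + 6))²*(-35) = -48 + (12 + 10)²*(-35) = -48 + 22²*(-35) = -48 + 484*(-35) = -48 - 16940 = -16988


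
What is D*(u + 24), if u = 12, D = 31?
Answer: 1116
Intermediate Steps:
D*(u + 24) = 31*(12 + 24) = 31*36 = 1116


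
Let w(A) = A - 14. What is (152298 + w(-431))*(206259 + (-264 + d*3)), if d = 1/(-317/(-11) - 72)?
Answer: 14858450387976/475 ≈ 3.1281e+10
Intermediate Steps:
w(A) = -14 + A
d = -11/475 (d = 1/(-317*(-1/11) - 72) = 1/(317/11 - 72) = 1/(-475/11) = -11/475 ≈ -0.023158)
(152298 + w(-431))*(206259 + (-264 + d*3)) = (152298 + (-14 - 431))*(206259 + (-264 - 11/475*3)) = (152298 - 445)*(206259 + (-264 - 33/475)) = 151853*(206259 - 125433/475) = 151853*(97847592/475) = 14858450387976/475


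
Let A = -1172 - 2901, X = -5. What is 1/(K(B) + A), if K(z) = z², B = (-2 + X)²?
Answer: -1/1672 ≈ -0.00059809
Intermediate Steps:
A = -4073
B = 49 (B = (-2 - 5)² = (-7)² = 49)
1/(K(B) + A) = 1/(49² - 4073) = 1/(2401 - 4073) = 1/(-1672) = -1/1672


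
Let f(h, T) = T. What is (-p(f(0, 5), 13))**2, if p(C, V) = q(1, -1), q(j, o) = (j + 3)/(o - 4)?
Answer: 16/25 ≈ 0.64000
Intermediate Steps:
q(j, o) = (3 + j)/(-4 + o)
p(C, V) = -4/5 (p(C, V) = (3 + 1)/(-4 - 1) = 4/(-5) = -1/5*4 = -4/5)
(-p(f(0, 5), 13))**2 = (-1*(-4/5))**2 = (4/5)**2 = 16/25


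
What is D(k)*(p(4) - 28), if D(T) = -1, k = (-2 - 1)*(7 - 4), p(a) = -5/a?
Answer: 117/4 ≈ 29.250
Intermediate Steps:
k = -9 (k = -3*3 = -9)
D(k)*(p(4) - 28) = -(-5/4 - 28) = -1*(-117/4) = 117/4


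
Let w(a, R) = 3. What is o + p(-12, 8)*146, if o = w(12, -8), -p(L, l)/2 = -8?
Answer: 2339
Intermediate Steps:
p(L, l) = 16 (p(L, l) = -2*(-8) = 16)
o = 3
o + p(-12, 8)*146 = 3 + 16*146 = 3 + 2336 = 2339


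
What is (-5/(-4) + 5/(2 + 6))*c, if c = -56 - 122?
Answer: -1335/4 ≈ -333.75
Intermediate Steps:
c = -178
(-5/(-4) + 5/(2 + 6))*c = (-5/(-4) + 5/(2 + 6))*(-178) = (-5*(-¼) + 5/8)*(-178) = (5/4 + 5*(⅛))*(-178) = (5/4 + 5/8)*(-178) = (15/8)*(-178) = -1335/4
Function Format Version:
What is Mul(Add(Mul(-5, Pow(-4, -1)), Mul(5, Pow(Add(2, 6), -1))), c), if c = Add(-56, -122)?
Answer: Rational(-1335, 4) ≈ -333.75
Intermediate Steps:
c = -178
Mul(Add(Mul(-5, Pow(-4, -1)), Mul(5, Pow(Add(2, 6), -1))), c) = Mul(Add(Mul(-5, Pow(-4, -1)), Mul(5, Pow(Add(2, 6), -1))), -178) = Mul(Add(Mul(-5, Rational(-1, 4)), Mul(5, Pow(8, -1))), -178) = Mul(Add(Rational(5, 4), Mul(5, Rational(1, 8))), -178) = Mul(Add(Rational(5, 4), Rational(5, 8)), -178) = Mul(Rational(15, 8), -178) = Rational(-1335, 4)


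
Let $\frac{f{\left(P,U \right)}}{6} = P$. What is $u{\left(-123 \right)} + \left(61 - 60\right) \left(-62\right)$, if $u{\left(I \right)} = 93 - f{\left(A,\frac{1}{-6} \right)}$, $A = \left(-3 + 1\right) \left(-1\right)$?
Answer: $19$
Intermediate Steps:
$A = 2$ ($A = \left(-2\right) \left(-1\right) = 2$)
$f{\left(P,U \right)} = 6 P$
$u{\left(I \right)} = 81$ ($u{\left(I \right)} = 93 - 6 \cdot 2 = 93 - 12 = 81$)
$u{\left(-123 \right)} + \left(61 - 60\right) \left(-62\right) = 81 + \left(61 - 60\right) \left(-62\right) = 81 + 1 \left(-62\right) = 81 - 62 = 19$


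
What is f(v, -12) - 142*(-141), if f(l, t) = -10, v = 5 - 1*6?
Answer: 20012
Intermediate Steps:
v = -1 (v = 5 - 6 = -1)
f(v, -12) - 142*(-141) = -10 - 142*(-141) = -10 + 20022 = 20012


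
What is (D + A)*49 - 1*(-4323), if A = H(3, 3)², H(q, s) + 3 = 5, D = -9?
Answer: 4078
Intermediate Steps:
H(q, s) = 2 (H(q, s) = -3 + 5 = 2)
A = 4 (A = 2² = 4)
(D + A)*49 - 1*(-4323) = (-9 + 4)*49 - 1*(-4323) = -5*49 + 4323 = -245 + 4323 = 4078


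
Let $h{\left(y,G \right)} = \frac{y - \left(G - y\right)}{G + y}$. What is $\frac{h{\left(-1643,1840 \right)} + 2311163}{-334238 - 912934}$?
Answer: $- \frac{455293985}{245692884} \approx -1.8531$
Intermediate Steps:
$h{\left(y,G \right)} = \frac{- G + 2 y}{G + y}$
$\frac{h{\left(-1643,1840 \right)} + 2311163}{-334238 - 912934} = \frac{\frac{\left(-1\right) 1840 + 2 \left(-1643\right)}{1840 - 1643} + 2311163}{-334238 - 912934} = \frac{\frac{-1840 - 3286}{197} + 2311163}{-1247172} = \left(\frac{1}{197} \left(-5126\right) + 2311163\right) \left(- \frac{1}{1247172}\right) = \left(- \frac{5126}{197} + 2311163\right) \left(- \frac{1}{1247172}\right) = \frac{455293985}{197} \left(- \frac{1}{1247172}\right) = - \frac{455293985}{245692884}$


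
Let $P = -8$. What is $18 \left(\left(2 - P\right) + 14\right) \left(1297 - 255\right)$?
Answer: $450144$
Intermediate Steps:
$18 \left(\left(2 - P\right) + 14\right) \left(1297 - 255\right) = 18 \left(\left(2 - -8\right) + 14\right) \left(1297 - 255\right) = 18 \left(\left(2 + 8\right) + 14\right) 1042 = 18 \left(10 + 14\right) 1042 = 18 \cdot 24 \cdot 1042 = 432 \cdot 1042 = 450144$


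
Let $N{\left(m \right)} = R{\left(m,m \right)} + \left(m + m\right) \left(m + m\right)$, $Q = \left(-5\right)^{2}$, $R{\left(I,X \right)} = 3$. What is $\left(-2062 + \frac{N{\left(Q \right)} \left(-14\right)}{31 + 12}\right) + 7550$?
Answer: $\frac{200942}{43} \approx 4673.1$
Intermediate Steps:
$Q = 25$
$N{\left(m \right)} = 3 + 4 m^{2}$ ($N{\left(m \right)} = 3 + \left(m + m\right) \left(m + m\right) = 3 + 2 m 2 m = 3 + 4 m^{2}$)
$\left(-2062 + \frac{N{\left(Q \right)} \left(-14\right)}{31 + 12}\right) + 7550 = \left(-2062 + \frac{\left(3 + 4 \cdot 25^{2}\right) \left(-14\right)}{31 + 12}\right) + 7550 = \left(-2062 + \frac{\left(3 + 4 \cdot 625\right) \left(-14\right)}{43}\right) + 7550 = \left(-2062 + \left(3 + 2500\right) \left(-14\right) \frac{1}{43}\right) + 7550 = \left(-2062 + 2503 \left(-14\right) \frac{1}{43}\right) + 7550 = \left(-2062 - \frac{35042}{43}\right) + 7550 = - \frac{123708}{43} + 7550 = \frac{200942}{43}$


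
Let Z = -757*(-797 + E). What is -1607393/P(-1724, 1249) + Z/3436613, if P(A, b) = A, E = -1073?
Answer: 5526428157069/5924720812 ≈ 932.77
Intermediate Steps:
Z = 1415590 (Z = -757*(-797 - 1073) = -757*(-1870) = 1415590)
-1607393/P(-1724, 1249) + Z/3436613 = -1607393/(-1724) + 1415590/3436613 = -1607393*(-1/1724) + 1415590*(1/3436613) = 1607393/1724 + 1415590/3436613 = 5526428157069/5924720812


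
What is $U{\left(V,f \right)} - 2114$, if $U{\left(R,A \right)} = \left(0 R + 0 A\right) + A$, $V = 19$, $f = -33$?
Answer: $-2147$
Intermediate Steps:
$U{\left(R,A \right)} = A$ ($U{\left(R,A \right)} = \left(0 + 0\right) + A = 0 + A = A$)
$U{\left(V,f \right)} - 2114 = -33 - 2114 = -2147$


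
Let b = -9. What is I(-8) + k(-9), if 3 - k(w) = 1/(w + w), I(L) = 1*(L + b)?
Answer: -251/18 ≈ -13.944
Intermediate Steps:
I(L) = -9 + L (I(L) = 1*(L - 9) = 1*(-9 + L) = -9 + L)
k(w) = 3 - 1/(2*w) (k(w) = 3 - 1/(w + w) = 3 - 1/(2*w))
I(-8) + k(-9) = (-9 - 8) + (3 - ½/(-9)) = -17 + (3 - ½*(-⅑)) = -17 + (3 + 1/18) = -17 + 55/18 = -251/18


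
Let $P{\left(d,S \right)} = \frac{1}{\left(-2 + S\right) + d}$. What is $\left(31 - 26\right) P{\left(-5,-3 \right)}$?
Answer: $- \frac{1}{2} \approx -0.5$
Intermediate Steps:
$P{\left(d,S \right)} = \frac{1}{-2 + S + d}$
$\left(31 - 26\right) P{\left(-5,-3 \right)} = \frac{31 - 26}{-2 - 3 - 5} = \frac{5}{-10} = 5 \left(- \frac{1}{10}\right) = - \frac{1}{2}$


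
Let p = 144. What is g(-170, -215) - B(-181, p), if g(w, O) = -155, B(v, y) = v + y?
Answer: -118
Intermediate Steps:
g(-170, -215) - B(-181, p) = -155 - (-181 + 144) = -155 - 1*(-37) = -155 + 37 = -118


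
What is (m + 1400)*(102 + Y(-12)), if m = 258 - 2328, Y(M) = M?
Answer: -60300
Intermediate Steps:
m = -2070
(m + 1400)*(102 + Y(-12)) = (-2070 + 1400)*(102 - 12) = -670*90 = -60300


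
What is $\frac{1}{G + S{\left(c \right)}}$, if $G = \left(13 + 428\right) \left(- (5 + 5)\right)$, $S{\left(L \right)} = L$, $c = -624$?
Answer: $- \frac{1}{5034} \approx -0.00019865$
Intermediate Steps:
$G = -4410$ ($G = 441 \left(\left(-1\right) 10\right) = 441 \left(-10\right) = -4410$)
$\frac{1}{G + S{\left(c \right)}} = \frac{1}{-4410 - 624} = \frac{1}{-5034} = - \frac{1}{5034}$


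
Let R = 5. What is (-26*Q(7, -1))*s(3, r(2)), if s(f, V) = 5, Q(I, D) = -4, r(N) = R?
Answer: 520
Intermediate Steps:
r(N) = 5
(-26*Q(7, -1))*s(3, r(2)) = -26*(-4)*5 = 104*5 = 520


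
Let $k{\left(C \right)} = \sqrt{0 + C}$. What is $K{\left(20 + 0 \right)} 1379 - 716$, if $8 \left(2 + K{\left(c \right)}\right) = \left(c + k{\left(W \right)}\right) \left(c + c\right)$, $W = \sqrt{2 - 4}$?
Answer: $134426 + 6895 \sqrt[4]{2} \sqrt{i} \approx 1.4022 \cdot 10^{5} + 5798.0 i$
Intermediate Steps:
$W = i \sqrt{2}$ ($W = \sqrt{-2} = i \sqrt{2} \approx 1.4142 i$)
$k{\left(C \right)} = \sqrt{C}$
$K{\left(c \right)} = -2 + \frac{c \left(c + \sqrt[4]{2} \sqrt{i}\right)}{4}$ ($K{\left(c \right)} = -2 + \frac{\left(c + \sqrt{i \sqrt{2}}\right) \left(c + c\right)}{8} = -2 + \frac{\left(c + \sqrt[4]{2} \sqrt{i}\right) 2 c}{8} = -2 + \frac{2 c \left(c + \sqrt[4]{2} \sqrt{i}\right)}{8} = -2 + \frac{c \left(c + \sqrt[4]{2} \sqrt{i}\right)}{4}$)
$K{\left(20 + 0 \right)} 1379 - 716 = \left(-2 + \frac{\left(20 + 0\right)^{2}}{4} + \frac{\left(20 + 0\right) \sqrt[4]{2} \sqrt{i}}{4}\right) 1379 - 716 = \left(-2 + \frac{20^{2}}{4} + \frac{1}{4} \cdot 20 \sqrt[4]{2} \sqrt{i}\right) 1379 - 716 = \left(-2 + \frac{1}{4} \cdot 400 + 5 \sqrt[4]{2} \sqrt{i}\right) 1379 - 716 = \left(-2 + 100 + 5 \sqrt[4]{2} \sqrt{i}\right) 1379 - 716 = \left(98 + 5 \sqrt[4]{2} \sqrt{i}\right) 1379 - 716 = \left(135142 + 6895 \sqrt[4]{2} \sqrt{i}\right) - 716 = 134426 + 6895 \sqrt[4]{2} \sqrt{i}$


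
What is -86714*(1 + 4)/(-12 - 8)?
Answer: 43357/2 ≈ 21679.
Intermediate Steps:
-86714*(1 + 4)/(-12 - 8) = -433570/(-20) = -433570*(-1)/20 = -86714*(-¼) = 43357/2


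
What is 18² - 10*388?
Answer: -3556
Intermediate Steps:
18² - 10*388 = 324 - 3880 = -3556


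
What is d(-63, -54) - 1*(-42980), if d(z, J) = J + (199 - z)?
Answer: 43188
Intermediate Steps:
d(z, J) = 199 + J - z
d(-63, -54) - 1*(-42980) = (199 - 54 - 1*(-63)) - 1*(-42980) = (199 - 54 + 63) + 42980 = 208 + 42980 = 43188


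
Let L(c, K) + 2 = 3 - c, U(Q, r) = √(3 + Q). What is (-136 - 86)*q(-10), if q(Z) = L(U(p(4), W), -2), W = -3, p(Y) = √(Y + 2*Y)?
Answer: -222 + 222*√(3 + 2*√3) ≈ 342.43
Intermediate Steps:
p(Y) = √3*√Y (p(Y) = √(3*Y) = √3*√Y)
L(c, K) = 1 - c (L(c, K) = -2 + (3 - c) = 1 - c)
q(Z) = 1 - √(3 + 2*√3) (q(Z) = 1 - √(3 + √3*√4) = 1 - √(3 + √3*2) = 1 - √(3 + 2*√3))
(-136 - 86)*q(-10) = (-136 - 86)*(1 - √(3 + 2*√3)) = -222*(1 - √(3 + 2*√3)) = -222 + 222*√(3 + 2*√3)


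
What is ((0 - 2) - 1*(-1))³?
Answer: -1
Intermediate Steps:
((0 - 2) - 1*(-1))³ = (-2 + 1)³ = (-1)³ = -1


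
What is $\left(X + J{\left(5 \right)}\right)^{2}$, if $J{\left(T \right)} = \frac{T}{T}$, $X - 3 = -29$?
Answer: $625$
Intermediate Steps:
$X = -26$ ($X = 3 - 29 = -26$)
$J{\left(T \right)} = 1$
$\left(X + J{\left(5 \right)}\right)^{2} = \left(-26 + 1\right)^{2} = \left(-25\right)^{2} = 625$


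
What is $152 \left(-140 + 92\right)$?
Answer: $-7296$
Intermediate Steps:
$152 \left(-140 + 92\right) = 152 \left(-48\right) = -7296$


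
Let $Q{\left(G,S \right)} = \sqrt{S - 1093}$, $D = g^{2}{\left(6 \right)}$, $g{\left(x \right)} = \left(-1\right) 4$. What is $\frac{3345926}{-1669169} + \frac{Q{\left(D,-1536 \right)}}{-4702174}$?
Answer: $- \frac{3345926}{1669169} - \frac{i \sqrt{2629}}{4702174} \approx -2.0045 - 1.0904 \cdot 10^{-5} i$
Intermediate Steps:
$g{\left(x \right)} = -4$
$D = 16$ ($D = \left(-4\right)^{2} = 16$)
$Q{\left(G,S \right)} = \sqrt{-1093 + S}$
$\frac{3345926}{-1669169} + \frac{Q{\left(D,-1536 \right)}}{-4702174} = \frac{3345926}{-1669169} + \frac{\sqrt{-1093 - 1536}}{-4702174} = 3345926 \left(- \frac{1}{1669169}\right) + \sqrt{-2629} \left(- \frac{1}{4702174}\right) = - \frac{3345926}{1669169} + i \sqrt{2629} \left(- \frac{1}{4702174}\right) = - \frac{3345926}{1669169} - \frac{i \sqrt{2629}}{4702174}$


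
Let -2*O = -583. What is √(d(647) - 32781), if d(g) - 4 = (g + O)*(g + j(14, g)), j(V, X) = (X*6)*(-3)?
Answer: I*√41421354/2 ≈ 3218.0*I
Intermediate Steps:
j(V, X) = -18*X (j(V, X) = (6*X)*(-3) = -18*X)
O = 583/2 (O = -½*(-583) = 583/2 ≈ 291.50)
d(g) = 4 - 17*g*(583/2 + g) (d(g) = 4 + (g + 583/2)*(g - 18*g) = 4 + (583/2 + g)*(-17*g) = 4 - 17*g*(583/2 + g))
√(d(647) - 32781) = √((4 - 17*647² - 9911/2*647) - 32781) = √((4 - 17*418609 - 6412417/2) - 32781) = √((4 - 7116353 - 6412417/2) - 32781) = √(-20645115/2 - 32781) = √(-20710677/2) = I*√41421354/2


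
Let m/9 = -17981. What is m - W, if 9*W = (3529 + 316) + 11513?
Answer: -1471819/9 ≈ -1.6354e+5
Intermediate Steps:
m = -161829 (m = 9*(-17981) = -161829)
W = 15358/9 (W = ((3529 + 316) + 11513)/9 = (3845 + 11513)/9 = (⅑)*15358 = 15358/9 ≈ 1706.4)
m - W = -161829 - 1*15358/9 = -161829 - 15358/9 = -1471819/9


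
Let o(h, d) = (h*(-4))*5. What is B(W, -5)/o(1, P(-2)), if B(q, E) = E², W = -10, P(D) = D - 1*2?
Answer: -5/4 ≈ -1.2500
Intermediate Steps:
P(D) = -2 + D (P(D) = D - 2 = -2 + D)
o(h, d) = -20*h (o(h, d) = -4*h*5 = -20*h)
B(W, -5)/o(1, P(-2)) = (-5)²/((-20*1)) = 25/(-20) = 25*(-1/20) = -5/4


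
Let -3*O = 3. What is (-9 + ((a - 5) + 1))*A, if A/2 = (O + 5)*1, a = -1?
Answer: -112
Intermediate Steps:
O = -1 (O = -⅓*3 = -1)
A = 8 (A = 2*((-1 + 5)*1) = 2*(4*1) = 2*4 = 8)
(-9 + ((a - 5) + 1))*A = (-9 + ((-1 - 5) + 1))*8 = (-9 + (-6 + 1))*8 = (-9 - 5)*8 = -14*8 = -112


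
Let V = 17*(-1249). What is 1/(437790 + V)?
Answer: 1/416557 ≈ 2.4006e-6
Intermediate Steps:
V = -21233
1/(437790 + V) = 1/(437790 - 21233) = 1/416557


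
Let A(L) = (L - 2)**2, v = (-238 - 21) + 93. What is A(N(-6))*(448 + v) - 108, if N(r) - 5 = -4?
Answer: 174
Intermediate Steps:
N(r) = 1 (N(r) = 5 - 4 = 1)
v = -166 (v = -259 + 93 = -166)
A(L) = (-2 + L)**2
A(N(-6))*(448 + v) - 108 = (-2 + 1)**2*(448 - 166) - 108 = (-1)**2*282 - 108 = 1*282 - 108 = 282 - 108 = 174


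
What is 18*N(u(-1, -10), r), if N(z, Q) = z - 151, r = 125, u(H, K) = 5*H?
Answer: -2808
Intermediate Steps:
N(z, Q) = -151 + z
18*N(u(-1, -10), r) = 18*(-151 + 5*(-1)) = 18*(-151 - 5) = 18*(-156) = -2808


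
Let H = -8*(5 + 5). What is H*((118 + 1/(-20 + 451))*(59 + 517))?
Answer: -2343582720/431 ≈ -5.4375e+6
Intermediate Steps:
H = -80 (H = -8*10 = -80)
H*((118 + 1/(-20 + 451))*(59 + 517)) = -80*(118 + 1/(-20 + 451))*(59 + 517) = -80*(118 + 1/431)*576 = -4068720*576/431 = -80*29294784/431 = -2343582720/431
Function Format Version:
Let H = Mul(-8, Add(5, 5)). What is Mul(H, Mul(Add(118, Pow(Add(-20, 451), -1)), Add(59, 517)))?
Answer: Rational(-2343582720, 431) ≈ -5.4375e+6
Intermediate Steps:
H = -80 (H = Mul(-8, 10) = -80)
Mul(H, Mul(Add(118, Pow(Add(-20, 451), -1)), Add(59, 517))) = Mul(-80, Mul(Add(118, Pow(Add(-20, 451), -1)), Add(59, 517))) = Mul(-80, Mul(Add(118, Pow(431, -1)), 576)) = Mul(-80, Mul(Add(118, Rational(1, 431)), 576)) = Mul(-80, Mul(Rational(50859, 431), 576)) = Mul(-80, Rational(29294784, 431)) = Rational(-2343582720, 431)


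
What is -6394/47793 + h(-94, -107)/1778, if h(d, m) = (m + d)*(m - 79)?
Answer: 887710283/42487977 ≈ 20.893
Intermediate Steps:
h(d, m) = (-79 + m)*(d + m) (h(d, m) = (d + m)*(-79 + m) = (-79 + m)*(d + m))
-6394/47793 + h(-94, -107)/1778 = -6394/47793 + ((-107)² - 79*(-94) - 79*(-107) - 94*(-107))/1778 = -6394*1/47793 + (11449 + 7426 + 8453 + 10058)*(1/1778) = -6394/47793 + 37386*(1/1778) = -6394/47793 + 18693/889 = 887710283/42487977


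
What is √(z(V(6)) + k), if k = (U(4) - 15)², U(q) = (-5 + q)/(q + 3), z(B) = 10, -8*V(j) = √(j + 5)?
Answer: √11726/7 ≈ 15.470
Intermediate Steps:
V(j) = -√(5 + j)/8 (V(j) = -√(j + 5)/8 = -√(5 + j)/8)
U(q) = (-5 + q)/(3 + q)
k = 11236/49 (k = ((-5 + 4)/(3 + 4) - 15)² = (-1/7 - 15)² = ((⅐)*(-1) - 15)² = (-⅐ - 15)² = (-106/7)² = 11236/49 ≈ 229.31)
√(z(V(6)) + k) = √(10 + 11236/49) = √(11726/49) = √11726/7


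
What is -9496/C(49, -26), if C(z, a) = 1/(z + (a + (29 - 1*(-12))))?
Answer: -607744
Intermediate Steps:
C(z, a) = 1/(41 + a + z) (C(z, a) = 1/(z + (a + (29 + 12))) = 1/(z + (a + 41)) = 1/(z + (41 + a)) = 1/(41 + a + z))
-9496/C(49, -26) = -9496/(1/(41 - 26 + 49)) = -9496/(1/64) = -9496/1/64 = -9496*64 = -607744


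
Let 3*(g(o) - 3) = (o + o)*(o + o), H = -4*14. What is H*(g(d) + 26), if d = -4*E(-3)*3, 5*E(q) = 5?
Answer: -12376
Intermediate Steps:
E(q) = 1 (E(q) = (⅕)*5 = 1)
d = -12 (d = -4*1*3 = -4*3 = -12)
H = -56
g(o) = 3 + 4*o²/3 (g(o) = 3 + ((o + o)*(o + o))/3 = 3 + ((2*o)*(2*o))/3 = 3 + (4*o²)/3 = 3 + 4*o²/3)
H*(g(d) + 26) = -56*((3 + (4/3)*(-12)²) + 26) = -56*((3 + (4/3)*144) + 26) = -56*((3 + 192) + 26) = -56*(195 + 26) = -56*221 = -12376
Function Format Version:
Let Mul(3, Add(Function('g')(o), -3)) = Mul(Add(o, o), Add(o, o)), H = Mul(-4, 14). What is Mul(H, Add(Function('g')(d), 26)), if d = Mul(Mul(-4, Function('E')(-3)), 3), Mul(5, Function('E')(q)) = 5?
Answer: -12376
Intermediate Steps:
Function('E')(q) = 1 (Function('E')(q) = Mul(Rational(1, 5), 5) = 1)
d = -12 (d = Mul(Mul(-4, 1), 3) = Mul(-4, 3) = -12)
H = -56
Function('g')(o) = Add(3, Mul(Rational(4, 3), Pow(o, 2))) (Function('g')(o) = Add(3, Mul(Rational(1, 3), Mul(Add(o, o), Add(o, o)))) = Add(3, Mul(Rational(1, 3), Mul(Mul(2, o), Mul(2, o)))) = Add(3, Mul(Rational(1, 3), Mul(4, Pow(o, 2)))) = Add(3, Mul(Rational(4, 3), Pow(o, 2))))
Mul(H, Add(Function('g')(d), 26)) = Mul(-56, Add(Add(3, Mul(Rational(4, 3), Pow(-12, 2))), 26)) = Mul(-56, Add(Add(3, Mul(Rational(4, 3), 144)), 26)) = Mul(-56, Add(Add(3, 192), 26)) = Mul(-56, Add(195, 26)) = Mul(-56, 221) = -12376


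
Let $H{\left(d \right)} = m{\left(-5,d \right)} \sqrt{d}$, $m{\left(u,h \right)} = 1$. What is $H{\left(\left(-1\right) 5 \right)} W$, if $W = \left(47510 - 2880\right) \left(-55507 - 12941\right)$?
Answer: $- 3054834240 i \sqrt{5} \approx - 6.8308 \cdot 10^{9} i$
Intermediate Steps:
$H{\left(d \right)} = \sqrt{d}$ ($H{\left(d \right)} = 1 \sqrt{d} = \sqrt{d}$)
$W = -3054834240$ ($W = 44630 \left(-68448\right) = -3054834240$)
$H{\left(\left(-1\right) 5 \right)} W = \sqrt{\left(-1\right) 5} \left(-3054834240\right) = \sqrt{-5} \left(-3054834240\right) = i \sqrt{5} \left(-3054834240\right) = - 3054834240 i \sqrt{5}$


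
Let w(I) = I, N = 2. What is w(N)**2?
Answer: 4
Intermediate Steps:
w(N)**2 = 2**2 = 4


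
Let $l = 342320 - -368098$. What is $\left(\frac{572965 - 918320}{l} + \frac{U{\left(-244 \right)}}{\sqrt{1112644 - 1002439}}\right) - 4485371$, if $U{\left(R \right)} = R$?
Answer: $- \frac{3186488640433}{710418} - \frac{244 \sqrt{12245}}{36735} \approx -4.4854 \cdot 10^{6}$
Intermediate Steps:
$l = 710418$ ($l = 342320 + 368098 = 710418$)
$\left(\frac{572965 - 918320}{l} + \frac{U{\left(-244 \right)}}{\sqrt{1112644 - 1002439}}\right) - 4485371 = \left(\frac{572965 - 918320}{710418} - \frac{244}{\sqrt{1112644 - 1002439}}\right) - 4485371 = \left(\left(572965 - 918320\right) \frac{1}{710418} - \frac{244}{\sqrt{110205}}\right) - 4485371 = \left(\left(-345355\right) \frac{1}{710418} - \frac{244}{3 \sqrt{12245}}\right) - 4485371 = \left(- \frac{345355}{710418} - 244 \frac{\sqrt{12245}}{36735}\right) - 4485371 = \left(- \frac{345355}{710418} - \frac{244 \sqrt{12245}}{36735}\right) - 4485371 = - \frac{3186488640433}{710418} - \frac{244 \sqrt{12245}}{36735}$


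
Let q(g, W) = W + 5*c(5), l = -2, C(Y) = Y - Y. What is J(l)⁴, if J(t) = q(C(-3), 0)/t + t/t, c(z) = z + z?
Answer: 331776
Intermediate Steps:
c(z) = 2*z
C(Y) = 0
q(g, W) = 50 + W (q(g, W) = W + 5*(2*5) = W + 5*10 = W + 50 = 50 + W)
J(t) = 1 + 50/t (J(t) = (50 + 0)/t + t/t = 50/t + 1 = 1 + 50/t)
J(l)⁴ = ((50 - 2)/(-2))⁴ = (-½*48)⁴ = (-24)⁴ = 331776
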